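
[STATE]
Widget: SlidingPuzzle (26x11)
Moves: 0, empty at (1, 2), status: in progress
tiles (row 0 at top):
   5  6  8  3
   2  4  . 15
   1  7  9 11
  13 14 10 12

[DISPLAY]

┌────┬────┬────┬────┐     
│  5 │  6 │  8 │  3 │     
├────┼────┼────┼────┤     
│  2 │  4 │    │ 15 │     
├────┼────┼────┼────┤     
│  1 │  7 │  9 │ 11 │     
├────┼────┼────┼────┤     
│ 13 │ 14 │ 10 │ 12 │     
└────┴────┴────┴────┘     
Moves: 0                  
                          


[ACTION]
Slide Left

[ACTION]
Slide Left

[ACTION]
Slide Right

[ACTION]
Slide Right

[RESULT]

┌────┬────┬────┬────┐     
│  5 │  6 │  8 │  3 │     
├────┼────┼────┼────┤     
│  2 │    │  4 │ 15 │     
├────┼────┼────┼────┤     
│  1 │  7 │  9 │ 11 │     
├────┼────┼────┼────┤     
│ 13 │ 14 │ 10 │ 12 │     
└────┴────┴────┴────┘     
Moves: 3                  
                          


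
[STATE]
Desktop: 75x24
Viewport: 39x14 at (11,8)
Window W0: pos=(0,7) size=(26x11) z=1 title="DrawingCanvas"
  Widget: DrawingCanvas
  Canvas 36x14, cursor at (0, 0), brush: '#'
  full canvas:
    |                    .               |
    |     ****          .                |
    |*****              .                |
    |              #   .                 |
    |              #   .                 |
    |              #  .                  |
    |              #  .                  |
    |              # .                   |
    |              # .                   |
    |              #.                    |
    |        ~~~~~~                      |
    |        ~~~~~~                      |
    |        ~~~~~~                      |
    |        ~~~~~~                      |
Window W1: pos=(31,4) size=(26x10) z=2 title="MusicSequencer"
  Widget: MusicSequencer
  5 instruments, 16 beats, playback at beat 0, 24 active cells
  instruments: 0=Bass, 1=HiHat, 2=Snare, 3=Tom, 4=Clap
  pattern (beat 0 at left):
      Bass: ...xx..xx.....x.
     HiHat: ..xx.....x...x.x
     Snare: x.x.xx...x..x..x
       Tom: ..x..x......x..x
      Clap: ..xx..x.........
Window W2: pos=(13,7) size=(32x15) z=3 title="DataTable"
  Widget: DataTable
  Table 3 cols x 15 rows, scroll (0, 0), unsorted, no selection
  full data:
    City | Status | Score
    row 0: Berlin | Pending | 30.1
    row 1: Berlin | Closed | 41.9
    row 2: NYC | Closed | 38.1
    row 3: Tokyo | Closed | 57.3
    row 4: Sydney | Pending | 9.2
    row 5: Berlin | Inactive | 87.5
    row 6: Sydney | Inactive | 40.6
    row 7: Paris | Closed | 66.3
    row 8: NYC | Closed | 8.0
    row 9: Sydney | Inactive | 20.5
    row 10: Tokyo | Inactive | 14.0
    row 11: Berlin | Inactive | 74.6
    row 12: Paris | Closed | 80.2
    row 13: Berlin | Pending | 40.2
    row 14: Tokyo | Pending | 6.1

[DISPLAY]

nv┃ DataTable                    ┃██···
──┠──────────────────────────────┨··█··
  ┃City  │Status  │Score         ┃··█··
  ┃──────┼────────┼─────         ┃·····
  ┃Berlin│Pending │30.1          ┃·····
  ┃Berlin│Closed  │41.9          ┃━━━━━
  ┃NYC   │Closed  │38.1          ┃     
  ┃Tokyo │Closed  │57.3          ┃     
  ┃Sydney│Pending │9.2           ┃     
━━┃Berlin│Inactive│87.5          ┃     
  ┃Sydney│Inactive│40.6          ┃     
  ┃Paris │Closed  │66.3          ┃     
  ┃NYC   │Closed  │8.0           ┃     
  ┗━━━━━━━━━━━━━━━━━━━━━━━━━━━━━━┛     


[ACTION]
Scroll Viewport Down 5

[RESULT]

  ┃City  │Status  │Score         ┃··█··
  ┃──────┼────────┼─────         ┃·····
  ┃Berlin│Pending │30.1          ┃·····
  ┃Berlin│Closed  │41.9          ┃━━━━━
  ┃NYC   │Closed  │38.1          ┃     
  ┃Tokyo │Closed  │57.3          ┃     
  ┃Sydney│Pending │9.2           ┃     
━━┃Berlin│Inactive│87.5          ┃     
  ┃Sydney│Inactive│40.6          ┃     
  ┃Paris │Closed  │66.3          ┃     
  ┃NYC   │Closed  │8.0           ┃     
  ┗━━━━━━━━━━━━━━━━━━━━━━━━━━━━━━┛     
                                       
                                       


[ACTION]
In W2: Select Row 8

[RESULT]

  ┃City  │Status  │Score         ┃··█··
  ┃──────┼────────┼─────         ┃·····
  ┃Berlin│Pending │30.1          ┃·····
  ┃Berlin│Closed  │41.9          ┃━━━━━
  ┃NYC   │Closed  │38.1          ┃     
  ┃Tokyo │Closed  │57.3          ┃     
  ┃Sydney│Pending │9.2           ┃     
━━┃Berlin│Inactive│87.5          ┃     
  ┃Sydney│Inactive│40.6          ┃     
  ┃Paris │Closed  │66.3          ┃     
  ┃>YC   │Closed  │8.0           ┃     
  ┗━━━━━━━━━━━━━━━━━━━━━━━━━━━━━━┛     
                                       
                                       


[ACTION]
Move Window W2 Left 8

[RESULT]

 │Status  │Score         ┃e█·█·██···█··
─┼────────┼─────         ┃m··█··█······
n│Pending │30.1          ┃p··██··█·····
n│Closed  │41.9          ┃━━━━━━━━━━━━━
 │Closed  │38.1          ┃             
 │Closed  │57.3          ┃             
y│Pending │9.2           ┃             
n│Inactive│87.5          ┃             
y│Inactive│40.6          ┃             
 │Closed  │66.3          ┃             
 │Closed  │8.0           ┃             
━━━━━━━━━━━━━━━━━━━━━━━━━┛             
                                       
                                       


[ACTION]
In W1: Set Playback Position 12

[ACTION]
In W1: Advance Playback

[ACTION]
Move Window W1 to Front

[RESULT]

 │Status  │Score    ┃ Snare█·█·██···█··
─┼────────┼─────    ┃   Tom··█··█······
n│Pending │30.1     ┃  Clap··██··█·····
n│Closed  │41.9     ┗━━━━━━━━━━━━━━━━━━
 │Closed  │38.1          ┃             
 │Closed  │57.3          ┃             
y│Pending │9.2           ┃             
n│Inactive│87.5          ┃             
y│Inactive│40.6          ┃             
 │Closed  │66.3          ┃             
 │Closed  │8.0           ┃             
━━━━━━━━━━━━━━━━━━━━━━━━━┛             
                                       
                                       


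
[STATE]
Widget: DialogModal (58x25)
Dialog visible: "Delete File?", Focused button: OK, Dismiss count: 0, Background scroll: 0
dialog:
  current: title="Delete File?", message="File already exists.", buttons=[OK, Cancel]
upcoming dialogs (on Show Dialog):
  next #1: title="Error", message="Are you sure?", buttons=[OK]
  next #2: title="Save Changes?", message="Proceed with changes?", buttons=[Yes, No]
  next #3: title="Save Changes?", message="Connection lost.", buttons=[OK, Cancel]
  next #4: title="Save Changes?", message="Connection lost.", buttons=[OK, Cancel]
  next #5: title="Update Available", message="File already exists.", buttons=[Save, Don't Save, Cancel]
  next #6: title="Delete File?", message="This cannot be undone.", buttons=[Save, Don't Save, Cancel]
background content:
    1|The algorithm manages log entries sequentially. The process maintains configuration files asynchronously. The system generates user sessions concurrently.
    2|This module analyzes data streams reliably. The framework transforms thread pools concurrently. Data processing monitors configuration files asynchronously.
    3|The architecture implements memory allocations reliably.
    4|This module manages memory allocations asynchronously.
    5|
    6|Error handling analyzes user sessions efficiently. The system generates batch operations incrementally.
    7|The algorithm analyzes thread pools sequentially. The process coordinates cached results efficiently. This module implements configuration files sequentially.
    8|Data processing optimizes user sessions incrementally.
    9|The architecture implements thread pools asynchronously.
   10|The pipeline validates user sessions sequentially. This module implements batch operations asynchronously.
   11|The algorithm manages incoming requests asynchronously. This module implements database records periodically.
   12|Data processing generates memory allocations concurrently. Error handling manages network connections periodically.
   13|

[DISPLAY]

The algorithm manages log entries sequentially. The proces
This module analyzes data streams reliably. The framework 
The architecture implements memory allocations reliably.  
This module manages memory allocations asynchronously.    
                                                          
Error handling analyzes user sessions efficiently. The sys
The algorithm analyzes thread pools sequentially. The proc
Data processing optimizes user sessions incrementally.    
The architecture implements thread pools asynchronously.  
The pipeline validates user sessions sequentially. This mo
The algorithm man┌──────────────────────┐synchronously. Th
Data processing g│     Delete File?     │ons concurrently.
                 │ File already exists. │                 
                 │    [OK]  Cancel      │                 
                 └──────────────────────┘                 
                                                          
                                                          
                                                          
                                                          
                                                          
                                                          
                                                          
                                                          
                                                          
                                                          


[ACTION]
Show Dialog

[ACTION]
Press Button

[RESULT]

The algorithm manages log entries sequentially. The proces
This module analyzes data streams reliably. The framework 
The architecture implements memory allocations reliably.  
This module manages memory allocations asynchronously.    
                                                          
Error handling analyzes user sessions efficiently. The sys
The algorithm analyzes thread pools sequentially. The proc
Data processing optimizes user sessions incrementally.    
The architecture implements thread pools asynchronously.  
The pipeline validates user sessions sequentially. This mo
The algorithm manages incoming requests asynchronously. Th
Data processing generates memory allocations concurrently.
                                                          
                                                          
                                                          
                                                          
                                                          
                                                          
                                                          
                                                          
                                                          
                                                          
                                                          
                                                          
                                                          


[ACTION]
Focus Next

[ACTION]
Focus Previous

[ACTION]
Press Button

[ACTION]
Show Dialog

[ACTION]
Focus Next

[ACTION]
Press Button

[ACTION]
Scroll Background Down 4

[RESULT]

                                                          
Error handling analyzes user sessions efficiently. The sys
The algorithm analyzes thread pools sequentially. The proc
Data processing optimizes user sessions incrementally.    
The architecture implements thread pools asynchronously.  
The pipeline validates user sessions sequentially. This mo
The algorithm manages incoming requests asynchronously. Th
Data processing generates memory allocations concurrently.
                                                          
                                                          
                                                          
                                                          
                                                          
                                                          
                                                          
                                                          
                                                          
                                                          
                                                          
                                                          
                                                          
                                                          
                                                          
                                                          
                                                          


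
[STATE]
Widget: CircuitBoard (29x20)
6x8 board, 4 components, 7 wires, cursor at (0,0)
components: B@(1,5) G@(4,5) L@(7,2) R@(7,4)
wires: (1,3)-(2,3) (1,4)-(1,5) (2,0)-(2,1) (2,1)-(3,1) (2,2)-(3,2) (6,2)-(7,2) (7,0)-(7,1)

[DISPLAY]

   0 1 2 3 4 5               
0  [.]                       
                             
1               ·   · ─ B    
                │            
2   · ─ ·   ·   ·            
        │   │                
3       ·   ·                
                             
4                       G    
                             
5                            
                             
6           ·                
            │                
7   · ─ ·   L       R        
Cursor: (0,0)                
                             
                             
                             


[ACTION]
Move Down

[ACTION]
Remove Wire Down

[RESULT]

   0 1 2 3 4 5               
0                            
                             
1  [.]          ·   · ─ B    
                │            
2   · ─ ·   ·   ·            
        │   │                
3       ·   ·                
                             
4                       G    
                             
5                            
                             
6           ·                
            │                
7   · ─ ·   L       R        
Cursor: (1,0)                
                             
                             
                             


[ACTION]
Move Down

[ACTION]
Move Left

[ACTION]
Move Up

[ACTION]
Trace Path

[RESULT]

   0 1 2 3 4 5               
0                            
                             
1  [.]          ·   · ─ B    
                │            
2   · ─ ·   ·   ·            
        │   │                
3       ·   ·                
                             
4                       G    
                             
5                            
                             
6           ·                
            │                
7   · ─ ·   L       R        
Cursor: (1,0)  Trace: No conn
                             
                             
                             


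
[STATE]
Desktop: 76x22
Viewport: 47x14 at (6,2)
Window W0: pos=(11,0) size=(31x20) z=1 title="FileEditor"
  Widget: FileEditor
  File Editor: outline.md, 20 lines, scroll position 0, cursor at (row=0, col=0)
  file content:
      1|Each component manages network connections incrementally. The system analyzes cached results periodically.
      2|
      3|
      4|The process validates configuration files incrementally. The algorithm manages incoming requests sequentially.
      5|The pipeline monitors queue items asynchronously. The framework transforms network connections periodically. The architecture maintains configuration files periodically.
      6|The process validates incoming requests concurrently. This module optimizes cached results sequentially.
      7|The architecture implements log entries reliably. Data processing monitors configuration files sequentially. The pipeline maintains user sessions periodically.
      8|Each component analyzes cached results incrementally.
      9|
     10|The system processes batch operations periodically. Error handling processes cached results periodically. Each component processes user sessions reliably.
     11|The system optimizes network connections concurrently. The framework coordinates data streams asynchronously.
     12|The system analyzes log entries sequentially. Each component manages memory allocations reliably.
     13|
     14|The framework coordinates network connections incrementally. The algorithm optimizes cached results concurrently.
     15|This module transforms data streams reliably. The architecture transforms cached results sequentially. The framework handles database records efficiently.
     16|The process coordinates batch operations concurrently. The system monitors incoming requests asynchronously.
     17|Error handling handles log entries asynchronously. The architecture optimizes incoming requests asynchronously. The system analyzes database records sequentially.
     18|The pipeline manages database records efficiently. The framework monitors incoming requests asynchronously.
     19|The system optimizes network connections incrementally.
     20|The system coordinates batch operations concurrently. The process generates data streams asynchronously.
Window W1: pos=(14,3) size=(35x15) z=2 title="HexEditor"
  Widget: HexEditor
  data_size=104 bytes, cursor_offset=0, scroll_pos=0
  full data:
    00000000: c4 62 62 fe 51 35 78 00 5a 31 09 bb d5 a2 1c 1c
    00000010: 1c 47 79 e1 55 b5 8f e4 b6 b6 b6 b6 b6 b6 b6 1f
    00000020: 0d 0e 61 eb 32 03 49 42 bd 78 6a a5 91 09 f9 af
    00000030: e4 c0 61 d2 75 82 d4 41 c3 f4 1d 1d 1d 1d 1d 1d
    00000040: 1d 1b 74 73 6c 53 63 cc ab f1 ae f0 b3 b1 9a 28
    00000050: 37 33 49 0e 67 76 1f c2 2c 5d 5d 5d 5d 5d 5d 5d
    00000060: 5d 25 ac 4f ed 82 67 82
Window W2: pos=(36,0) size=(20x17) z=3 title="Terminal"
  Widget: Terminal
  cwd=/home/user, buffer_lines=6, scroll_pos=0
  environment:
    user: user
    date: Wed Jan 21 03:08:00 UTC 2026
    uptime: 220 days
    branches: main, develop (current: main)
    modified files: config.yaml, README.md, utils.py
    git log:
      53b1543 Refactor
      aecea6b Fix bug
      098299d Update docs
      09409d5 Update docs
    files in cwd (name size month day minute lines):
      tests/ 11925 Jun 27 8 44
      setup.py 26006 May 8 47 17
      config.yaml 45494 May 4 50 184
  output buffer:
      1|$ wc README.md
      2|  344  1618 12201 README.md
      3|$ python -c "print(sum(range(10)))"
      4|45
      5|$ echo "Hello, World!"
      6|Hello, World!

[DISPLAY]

     ┠────────────────────────┠────────────────
     ┃█a┏━━━━━━━━━━━━━━━━━━━━━┃$ wc README.md  
     ┃  ┃ HexEditor           ┃  344  1618 1220
     ┃  ┠─────────────────────┃$ python -c "pri
     ┃Th┃00000000  C4 62 62 fe┃45              
     ┃Th┃00000010  1c 47 79 e1┃$ echo "Hello, W
     ┃Th┃00000020  0d 0e 61 eb┃Hello, World!   
     ┃Th┃00000030  e4 c0 61 d2┃$ █             
     ┃Ea┃00000040  1d 1b 74 73┃                
     ┃  ┃00000050  37 33 49 0e┃                
     ┃Th┃00000060  5d 25 ac 4f┃                
     ┃Th┃                     ┃                
     ┃Th┃                     ┃                
     ┃  ┃                     ┃                


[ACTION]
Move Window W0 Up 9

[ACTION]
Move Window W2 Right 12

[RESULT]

     ┠─────────────────────────────┨      ┠────
     ┃█a┏━━━━━━━━━━━━━━━━━━━━━━━━━━━━━━━━━┃$ wc
     ┃  ┃ HexEditor                       ┃  34
     ┃  ┠─────────────────────────────────┃$ py
     ┃Th┃00000000  C4 62 62 fe 51 35 78 00┃45  
     ┃Th┃00000010  1c 47 79 e1 55 b5 8f e4┃$ ec
     ┃Th┃00000020  0d 0e 61 eb 32 03 49 42┃Hell
     ┃Th┃00000030  e4 c0 61 d2 75 82 d4 41┃$ █ 
     ┃Ea┃00000040  1d 1b 74 73 6c 53 63 cc┃    
     ┃  ┃00000050  37 33 49 0e 67 76 1f c2┃    
     ┃Th┃00000060  5d 25 ac 4f ed 82 67 82┃    
     ┃Th┃                                 ┃    
     ┃Th┃                                 ┃    
     ┃  ┃                                 ┃    


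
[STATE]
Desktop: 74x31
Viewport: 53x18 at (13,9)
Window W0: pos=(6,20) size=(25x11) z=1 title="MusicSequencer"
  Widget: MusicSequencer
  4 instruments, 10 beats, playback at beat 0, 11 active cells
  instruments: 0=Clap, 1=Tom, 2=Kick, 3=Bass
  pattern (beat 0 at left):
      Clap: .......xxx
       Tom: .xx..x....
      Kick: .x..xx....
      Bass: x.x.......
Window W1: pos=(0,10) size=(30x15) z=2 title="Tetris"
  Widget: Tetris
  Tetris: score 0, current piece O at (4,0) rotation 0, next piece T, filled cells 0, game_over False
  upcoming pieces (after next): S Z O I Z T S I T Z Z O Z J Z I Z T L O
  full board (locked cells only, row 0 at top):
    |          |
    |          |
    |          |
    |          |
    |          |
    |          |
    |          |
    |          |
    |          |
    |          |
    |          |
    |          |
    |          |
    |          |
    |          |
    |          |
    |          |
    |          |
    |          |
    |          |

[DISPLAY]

                                                     
━━━━━━━━━━━━━━━━┓                                    
                ┃                                    
────────────────┨                                    
ext:            ┃                                    
▒               ┃                                    
▒▒              ┃                                    
                ┃                                    
                ┃                                    
                ┃                                    
core:           ┃                                    
                ┃┓                                   
                ┃┃                                   
                ┃┨                                   
                ┃┃                                   
━━━━━━━━━━━━━━━━┛┃                                   
██··█····        ┃                                   
█··██····        ┃                                   


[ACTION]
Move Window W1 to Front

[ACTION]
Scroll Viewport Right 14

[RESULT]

                                                     
━━━━━━━━┓                                            
        ┃                                            
────────┨                                            
        ┃                                            
        ┃                                            
        ┃                                            
        ┃                                            
        ┃                                            
        ┃                                            
        ┃                                            
        ┃┓                                           
        ┃┃                                           
        ┃┨                                           
        ┃┃                                           
━━━━━━━━┛┃                                           
·        ┃                                           
·        ┃                                           


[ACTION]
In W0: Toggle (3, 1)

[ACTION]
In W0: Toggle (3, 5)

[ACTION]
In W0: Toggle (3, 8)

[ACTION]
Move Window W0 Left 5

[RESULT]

                                                     
━━━━━━━━┓                                            
        ┃                                            
────────┨                                            
        ┃                                            
        ┃                                            
        ┃                                            
        ┃                                            
        ┃                                            
        ┃                                            
        ┃                                            
        ┃                                            
        ┃                                            
        ┃                                            
        ┃                                            
━━━━━━━━┛                                            
    ┃                                                
    ┃                                                


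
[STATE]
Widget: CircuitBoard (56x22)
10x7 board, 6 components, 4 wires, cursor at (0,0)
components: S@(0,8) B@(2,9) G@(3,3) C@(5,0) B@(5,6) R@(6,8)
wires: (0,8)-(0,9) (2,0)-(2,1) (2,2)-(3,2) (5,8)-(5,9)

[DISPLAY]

   0 1 2 3 4 5 6 7 8 9                                  
0  [.]                              S ─ ·               
                                                        
1                                                       
                                                        
2   · ─ ·   ·                           B               
            │                                           
3           ·   G                                       
                                                        
4                                                       
                                                        
5   C                       B       · ─ ·               
                                                        
6                                   R                   
Cursor: (0,0)                                           
                                                        
                                                        
                                                        
                                                        
                                                        
                                                        
                                                        


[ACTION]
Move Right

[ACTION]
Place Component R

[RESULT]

   0 1 2 3 4 5 6 7 8 9                                  
0      [R]                          S ─ ·               
                                                        
1                                                       
                                                        
2   · ─ ·   ·                           B               
            │                                           
3           ·   G                                       
                                                        
4                                                       
                                                        
5   C                       B       · ─ ·               
                                                        
6                                   R                   
Cursor: (0,1)                                           
                                                        
                                                        
                                                        
                                                        
                                                        
                                                        
                                                        


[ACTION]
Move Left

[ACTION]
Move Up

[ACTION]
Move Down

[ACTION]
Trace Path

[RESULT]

   0 1 2 3 4 5 6 7 8 9                                  
0       R                           S ─ ·               
                                                        
1  [.]                                                  
                                                        
2   · ─ ·   ·                           B               
            │                                           
3           ·   G                                       
                                                        
4                                                       
                                                        
5   C                       B       · ─ ·               
                                                        
6                                   R                   
Cursor: (1,0)  Trace: No connections                    
                                                        
                                                        
                                                        
                                                        
                                                        
                                                        
                                                        


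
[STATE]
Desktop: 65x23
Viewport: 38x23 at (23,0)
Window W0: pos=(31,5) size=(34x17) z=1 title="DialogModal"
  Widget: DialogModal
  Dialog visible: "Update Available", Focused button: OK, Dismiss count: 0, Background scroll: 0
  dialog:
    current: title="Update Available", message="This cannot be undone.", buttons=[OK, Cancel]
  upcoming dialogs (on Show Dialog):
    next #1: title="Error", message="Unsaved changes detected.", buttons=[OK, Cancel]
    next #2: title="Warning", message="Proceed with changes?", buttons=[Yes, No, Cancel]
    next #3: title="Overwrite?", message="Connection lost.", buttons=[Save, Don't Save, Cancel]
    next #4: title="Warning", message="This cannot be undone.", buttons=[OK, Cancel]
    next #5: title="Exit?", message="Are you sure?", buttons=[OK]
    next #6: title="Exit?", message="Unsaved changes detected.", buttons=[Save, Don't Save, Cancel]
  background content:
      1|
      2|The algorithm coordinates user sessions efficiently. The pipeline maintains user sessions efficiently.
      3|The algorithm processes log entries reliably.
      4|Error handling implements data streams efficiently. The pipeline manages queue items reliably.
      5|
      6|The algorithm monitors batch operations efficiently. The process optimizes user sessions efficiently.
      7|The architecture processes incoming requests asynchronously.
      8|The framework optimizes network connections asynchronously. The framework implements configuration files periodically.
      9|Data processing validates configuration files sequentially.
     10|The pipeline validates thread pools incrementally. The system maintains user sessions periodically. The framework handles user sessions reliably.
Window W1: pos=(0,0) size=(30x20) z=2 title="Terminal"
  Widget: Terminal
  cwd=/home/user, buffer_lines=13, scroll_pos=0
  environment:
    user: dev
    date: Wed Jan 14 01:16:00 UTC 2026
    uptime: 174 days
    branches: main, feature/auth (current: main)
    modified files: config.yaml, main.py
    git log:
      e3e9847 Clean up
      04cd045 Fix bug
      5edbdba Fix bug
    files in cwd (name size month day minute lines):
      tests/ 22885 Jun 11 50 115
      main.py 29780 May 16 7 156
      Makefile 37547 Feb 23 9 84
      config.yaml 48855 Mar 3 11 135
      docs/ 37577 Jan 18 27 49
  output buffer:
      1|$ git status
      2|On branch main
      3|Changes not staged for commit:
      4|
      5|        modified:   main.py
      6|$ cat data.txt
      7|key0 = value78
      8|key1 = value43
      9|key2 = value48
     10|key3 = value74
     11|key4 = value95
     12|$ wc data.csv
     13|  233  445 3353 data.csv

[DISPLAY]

━━━━━━┓                               
      ┃                               
──────┨                               
      ┃                               
      ┃                               
 commi┃ ┏━━━━━━━━━━━━━━━━━━━━━━━━━━━━━
      ┃ ┃ DialogModal                 
in.py ┃ ┠─────────────────────────────
      ┃ ┃                             
      ┃ ┃The algorithm coordinates use
      ┃ ┃The algorithm processes log e
      ┃ ┃Error handling implements dat
      ┃ ┃   ┌────────────────────────┐
      ┃ ┃The│    Update Available    │
      ┃ ┃The│ This cannot be undone. │
sv    ┃ ┃The│     [OK]  Cancel       │
      ┃ ┃Dat└────────────────────────┘
      ┃ ┃The pipeline validates thread
      ┃ ┃                             
━━━━━━┛ ┃                             
        ┃                             
        ┗━━━━━━━━━━━━━━━━━━━━━━━━━━━━━
                                      


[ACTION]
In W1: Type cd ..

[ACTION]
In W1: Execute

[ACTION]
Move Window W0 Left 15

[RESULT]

━━━━━━┓                               
      ┃                               
──────┨                               
      ┃                               
      ┃                               
 commi┃━━━━━━━━━━━━━━━━━━━┓           
      ┃                   ┃           
in.py ┃───────────────────┨           
      ┃                   ┃           
      ┃ coordinates user s┃           
      ┃ processes log entr┃           
      ┃g implements data s┃           
      ┃───────────────┐   ┃           
      ┃e Available    │ope┃           
      ┃not be undone. │com┃           
sv    ┃  Cancel       │rk ┃           
      ┃───────────────┘fig┃           
      ┃validates thread po┃           
      ┃                   ┃           
━━━━━━┛                   ┃           
                          ┃           
━━━━━━━━━━━━━━━━━━━━━━━━━━┛           
                                      


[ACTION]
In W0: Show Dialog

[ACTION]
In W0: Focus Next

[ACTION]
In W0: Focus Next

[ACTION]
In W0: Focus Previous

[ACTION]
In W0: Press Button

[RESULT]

━━━━━━┓                               
      ┃                               
──────┨                               
      ┃                               
      ┃                               
 commi┃━━━━━━━━━━━━━━━━━━━┓           
      ┃                   ┃           
in.py ┃───────────────────┨           
      ┃                   ┃           
      ┃ coordinates user s┃           
      ┃ processes log entr┃           
      ┃g implements data s┃           
      ┃                   ┃           
      ┃ monitors batch ope┃           
      ┃ure processes incom┃           
sv    ┃ optimizes network ┃           
      ┃ng validates config┃           
      ┃validates thread po┃           
      ┃                   ┃           
━━━━━━┛                   ┃           
                          ┃           
━━━━━━━━━━━━━━━━━━━━━━━━━━┛           
                                      


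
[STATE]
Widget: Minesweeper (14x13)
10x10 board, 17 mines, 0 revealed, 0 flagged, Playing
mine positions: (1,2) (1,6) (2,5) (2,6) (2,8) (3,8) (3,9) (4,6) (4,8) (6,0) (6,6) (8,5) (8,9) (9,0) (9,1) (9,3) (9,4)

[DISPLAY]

■■■■■■■■■■    
■■■■■■■■■■    
■■■■■■■■■■    
■■■■■■■■■■    
■■■■■■■■■■    
■■■■■■■■■■    
■■■■■■■■■■    
■■■■■■■■■■    
■■■■■■■■■■    
■■■■■■■■■■    
              
              
              


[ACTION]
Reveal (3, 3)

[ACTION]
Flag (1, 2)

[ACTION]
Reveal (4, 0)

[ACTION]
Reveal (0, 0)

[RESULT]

 1■■■■■■■■    
 1⚑■■■■■■■    
 1111■■■■■    
    13■■■■    
     1■■■■    
11   2■■■■    
■1   1■■■■    
■1  12■■■■    
■2223■■■■■    
■■■■■■■■■■    
              
              
              


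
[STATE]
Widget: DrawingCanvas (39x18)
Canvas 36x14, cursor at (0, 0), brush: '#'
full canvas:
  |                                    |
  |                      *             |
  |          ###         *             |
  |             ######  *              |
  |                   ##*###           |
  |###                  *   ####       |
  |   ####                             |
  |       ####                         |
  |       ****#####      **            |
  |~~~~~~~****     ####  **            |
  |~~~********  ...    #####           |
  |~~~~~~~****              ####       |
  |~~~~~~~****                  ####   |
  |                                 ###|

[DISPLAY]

+                                      
                      *                
          ###         *                
             ######  *                 
                   ##*###              
###                  *   ####          
   ####                                
       ####                            
       ****#####      **               
~~~~~~~****     ####  **               
~~~********  ...    #####              
~~~~~~~****              ####          
~~~~~~~****                  ####      
                                 ###   
                                       
                                       
                                       
                                       


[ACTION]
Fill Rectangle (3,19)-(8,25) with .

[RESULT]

+                                      
                      *                
          ###         *                
             ######.......             
                   .......             
###                .......###          
   ####            .......             
       ####        .......             
       ****#####   .......             
~~~~~~~****     ####  **               
~~~********  ...    #####              
~~~~~~~****              ####          
~~~~~~~****                  ####      
                                 ###   
                                       
                                       
                                       
                                       


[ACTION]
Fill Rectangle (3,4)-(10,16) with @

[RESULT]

+                                      
                      *                
          ###         *                
    @@@@@@@@@@@@@##.......             
    @@@@@@@@@@@@@  .......             
### @@@@@@@@@@@@@  .......###          
   #@@@@@@@@@@@@@  .......             
    @@@@@@@@@@@@@  .......             
    @@@@@@@@@@@@@  .......             
~~~~@@@@@@@@@@@@@###  **               
~~~*@@@@@@@@@@@@@   #####              
~~~~~~~****              ####          
~~~~~~~****                  ####      
                                 ###   
                                       
                                       
                                       
                                       


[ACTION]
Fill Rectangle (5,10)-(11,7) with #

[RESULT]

+                                      
                      *                
          ###         *                
    @@@@@@@@@@@@@##.......             
    @@@@@@@@@@@@@  .......             
### @@@####@@@@@@  .......###          
   #@@@####@@@@@@  .......             
    @@@####@@@@@@  .......             
    @@@####@@@@@@  .......             
~~~~@@@####@@@@@@###  **               
~~~*@@@####@@@@@@   #####              
~~~~~~~####              ####          
~~~~~~~****                  ####      
                                 ###   
                                       
                                       
                                       
                                       


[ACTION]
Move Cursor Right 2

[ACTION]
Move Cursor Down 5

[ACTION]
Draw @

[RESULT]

                                       
                      *                
          ###         *                
    @@@@@@@@@@@@@##.......             
    @@@@@@@@@@@@@  .......             
##@ @@@####@@@@@@  .......###          
   #@@@####@@@@@@  .......             
    @@@####@@@@@@  .......             
    @@@####@@@@@@  .......             
~~~~@@@####@@@@@@###  **               
~~~*@@@####@@@@@@   #####              
~~~~~~~####              ####          
~~~~~~~****                  ####      
                                 ###   
                                       
                                       
                                       
                                       
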